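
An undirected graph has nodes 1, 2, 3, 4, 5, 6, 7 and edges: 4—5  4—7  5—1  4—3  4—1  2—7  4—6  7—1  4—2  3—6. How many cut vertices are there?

Removing 4 increases the component count from 1 to 2, so 4 is a cut vertex.
By contrast removing 6 leaves 1 component; it is not a cut vertex. No other vertex is a cut vertex either.

1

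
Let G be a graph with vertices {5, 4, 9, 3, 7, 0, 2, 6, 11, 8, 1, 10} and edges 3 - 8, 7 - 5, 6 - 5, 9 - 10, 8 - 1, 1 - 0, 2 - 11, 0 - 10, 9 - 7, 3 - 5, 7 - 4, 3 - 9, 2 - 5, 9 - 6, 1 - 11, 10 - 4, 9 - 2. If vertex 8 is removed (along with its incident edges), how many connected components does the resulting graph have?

1

With 8 gone, the remaining components are: {0, 1, 2, 3, 4, 5, 6, 7, 9, 10, 11}.
That is 1 component.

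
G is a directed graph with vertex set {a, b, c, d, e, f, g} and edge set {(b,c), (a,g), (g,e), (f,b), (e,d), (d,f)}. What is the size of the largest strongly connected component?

1

{c} is an SCC by itself.
{g} is an SCC by itself.
{f} is an SCC by itself.
{d} is an SCC by itself.
{e} is an SCC by itself.
(and 2 more singleton SCCs)
The largest has 1 vertex.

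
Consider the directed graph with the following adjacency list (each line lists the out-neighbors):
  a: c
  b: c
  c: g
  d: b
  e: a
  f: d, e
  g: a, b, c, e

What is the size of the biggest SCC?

{a, b, c, e, g} are all mutually reachable — one SCC of size 5.
{d} is an SCC by itself.
{f} is an SCC by itself.
The largest has 5 vertices.

5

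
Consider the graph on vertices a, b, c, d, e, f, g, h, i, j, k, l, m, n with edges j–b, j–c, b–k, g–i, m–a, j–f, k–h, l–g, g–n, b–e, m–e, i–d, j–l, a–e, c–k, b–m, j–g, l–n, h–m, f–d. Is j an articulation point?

Deleting j raises the number of components from 1 to 2, so j is a cut vertex.

Yes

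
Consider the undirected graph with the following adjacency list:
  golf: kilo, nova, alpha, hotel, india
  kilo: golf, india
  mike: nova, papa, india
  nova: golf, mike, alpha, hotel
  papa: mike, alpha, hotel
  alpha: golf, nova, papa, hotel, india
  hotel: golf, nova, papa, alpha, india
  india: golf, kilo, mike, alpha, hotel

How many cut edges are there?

0

The edges on the cycle papa-mike-nova-alpha-papa are not bridges since each lies on that cycle.
Every edge lies on some cycle, so there are no bridges.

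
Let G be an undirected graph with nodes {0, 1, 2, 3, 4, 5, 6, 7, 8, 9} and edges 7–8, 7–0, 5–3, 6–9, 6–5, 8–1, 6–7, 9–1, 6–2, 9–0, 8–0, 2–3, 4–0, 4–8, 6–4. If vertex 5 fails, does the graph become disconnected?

No

Deleting 5 leaves 1 component (was 1) (its neighbors 3, 6 remain connected to each other), so 5 is not a cut vertex.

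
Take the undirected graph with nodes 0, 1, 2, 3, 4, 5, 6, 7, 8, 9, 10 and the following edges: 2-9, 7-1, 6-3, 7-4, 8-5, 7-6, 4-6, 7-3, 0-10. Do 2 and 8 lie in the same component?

The component containing 2 is {2, 9}, and 8 is not in it.

No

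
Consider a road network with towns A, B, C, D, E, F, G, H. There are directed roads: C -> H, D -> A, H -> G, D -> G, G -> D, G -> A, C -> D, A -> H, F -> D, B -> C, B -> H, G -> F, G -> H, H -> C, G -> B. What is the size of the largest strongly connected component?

{A, B, C, D, F, G, H} are all mutually reachable — one SCC of size 7.
{E} is an SCC by itself.
The largest has 7 vertices.

7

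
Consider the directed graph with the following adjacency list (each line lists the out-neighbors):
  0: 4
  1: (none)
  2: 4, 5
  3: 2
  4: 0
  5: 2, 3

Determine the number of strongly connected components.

3

{2, 3, 5} are all mutually reachable — one SCC of size 3.
{0, 4} are all mutually reachable — one SCC of size 2.
{1} is an SCC by itself.
That gives 3 strongly connected components.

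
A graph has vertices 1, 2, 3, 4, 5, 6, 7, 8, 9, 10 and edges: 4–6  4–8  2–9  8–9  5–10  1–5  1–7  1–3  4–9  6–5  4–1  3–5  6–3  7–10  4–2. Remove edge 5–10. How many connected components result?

1

5 and 10 are still connected via 5-1-7-10, so the component count stays at 1.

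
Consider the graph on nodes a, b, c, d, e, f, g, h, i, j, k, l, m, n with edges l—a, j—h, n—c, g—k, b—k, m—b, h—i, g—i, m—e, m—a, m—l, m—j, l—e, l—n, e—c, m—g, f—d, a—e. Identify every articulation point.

m

Removing m increases the component count from 2 to 3, so m is a cut vertex.
By contrast removing i leaves 2 components; it is not a cut vertex. No other vertex is a cut vertex either.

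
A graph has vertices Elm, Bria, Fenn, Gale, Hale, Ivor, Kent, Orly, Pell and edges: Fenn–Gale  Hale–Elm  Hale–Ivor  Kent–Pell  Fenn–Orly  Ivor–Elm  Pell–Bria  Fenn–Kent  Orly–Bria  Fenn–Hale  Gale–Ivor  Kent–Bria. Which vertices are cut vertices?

Fenn

Removing Fenn increases the component count from 1 to 2, so Fenn is a cut vertex.
By contrast removing Gale leaves 1 component; it is not a cut vertex. No other vertex is a cut vertex either.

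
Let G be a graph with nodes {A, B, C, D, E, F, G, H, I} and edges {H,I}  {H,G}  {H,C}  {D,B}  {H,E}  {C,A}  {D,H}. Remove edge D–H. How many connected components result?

3

Before removal there are 2 components.
D–H is a bridge — removing it separates D's side from H's side.
After removal: 3 components.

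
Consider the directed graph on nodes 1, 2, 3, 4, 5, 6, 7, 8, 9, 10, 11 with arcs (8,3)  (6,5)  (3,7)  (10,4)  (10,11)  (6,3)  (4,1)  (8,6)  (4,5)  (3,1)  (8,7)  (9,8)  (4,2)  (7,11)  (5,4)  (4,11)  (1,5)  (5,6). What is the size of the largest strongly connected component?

5

{1, 3, 4, 5, 6} are all mutually reachable — one SCC of size 5.
{10} is an SCC by itself.
{9} is an SCC by itself.
{8} is an SCC by itself.
{2} is an SCC by itself.
(and 2 more singleton SCCs)
The largest has 5 vertices.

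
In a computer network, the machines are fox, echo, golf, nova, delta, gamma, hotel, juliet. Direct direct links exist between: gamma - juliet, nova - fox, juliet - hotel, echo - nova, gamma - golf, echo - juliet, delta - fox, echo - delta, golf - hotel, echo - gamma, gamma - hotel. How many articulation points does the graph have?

1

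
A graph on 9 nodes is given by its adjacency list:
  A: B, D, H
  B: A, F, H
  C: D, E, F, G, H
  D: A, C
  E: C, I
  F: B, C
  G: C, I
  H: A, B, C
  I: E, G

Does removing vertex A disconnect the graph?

No

Deleting A leaves 1 component (was 1) (its neighbors B, D, H remain connected to each other), so A is not a cut vertex.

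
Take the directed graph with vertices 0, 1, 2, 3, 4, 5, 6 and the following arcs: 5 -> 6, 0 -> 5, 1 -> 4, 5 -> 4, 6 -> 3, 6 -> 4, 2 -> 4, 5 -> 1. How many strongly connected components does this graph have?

7

{6} is an SCC by itself.
{4} is an SCC by itself.
{3} is an SCC by itself.
{5} is an SCC by itself.
{2} is an SCC by itself.
(and 2 more singleton SCCs)
That gives 7 strongly connected components.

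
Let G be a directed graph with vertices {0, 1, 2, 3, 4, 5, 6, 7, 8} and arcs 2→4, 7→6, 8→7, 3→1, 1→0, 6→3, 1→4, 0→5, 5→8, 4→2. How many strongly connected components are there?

{0, 1, 3, 5, 6, 7, 8} are all mutually reachable — one SCC of size 7.
{2, 4} are all mutually reachable — one SCC of size 2.
That gives 2 strongly connected components.

2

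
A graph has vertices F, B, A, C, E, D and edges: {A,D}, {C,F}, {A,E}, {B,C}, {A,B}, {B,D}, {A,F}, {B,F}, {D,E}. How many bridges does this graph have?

0

The edges on the cycle B-C-F-B are not bridges since each lies on that cycle.
Every edge lies on some cycle, so there are no bridges.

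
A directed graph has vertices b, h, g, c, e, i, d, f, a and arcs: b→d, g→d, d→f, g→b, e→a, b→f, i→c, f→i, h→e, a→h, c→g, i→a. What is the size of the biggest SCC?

6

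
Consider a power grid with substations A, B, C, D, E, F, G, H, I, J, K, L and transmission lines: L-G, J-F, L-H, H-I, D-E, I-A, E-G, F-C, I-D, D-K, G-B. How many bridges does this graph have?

The edges on the cycle L-H-I-D-E-G-L are not bridges since each lies on that cycle.
But removing A-I disconnects A from I; removing J-F disconnects J from F; removing D-K disconnects D from K; removing F-C disconnects F from C — these are bridges.
In total 5 edges are bridges.

5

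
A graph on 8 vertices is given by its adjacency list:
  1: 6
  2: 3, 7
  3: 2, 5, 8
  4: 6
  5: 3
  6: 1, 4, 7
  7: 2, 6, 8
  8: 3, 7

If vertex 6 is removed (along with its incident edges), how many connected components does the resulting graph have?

3

With 6 gone, the remaining components are: {1}; {4}; {2, 3, 5, 7, 8}.
That is 3 components.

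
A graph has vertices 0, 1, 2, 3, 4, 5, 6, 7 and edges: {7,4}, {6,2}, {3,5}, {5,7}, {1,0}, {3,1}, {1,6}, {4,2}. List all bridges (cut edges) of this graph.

The edges on the cycle 3-1-6-2-4-7-5-3 are not bridges since each lies on that cycle.
But removing 1–0 disconnects 1 from 0 — this is a bridge.

0-1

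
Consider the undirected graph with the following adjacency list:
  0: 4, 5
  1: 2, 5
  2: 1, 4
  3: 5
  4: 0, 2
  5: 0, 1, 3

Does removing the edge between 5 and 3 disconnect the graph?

Removing 5-3 leaves no path between 5 and 3: the component count goes from 1 to 2. So it is a bridge.

Yes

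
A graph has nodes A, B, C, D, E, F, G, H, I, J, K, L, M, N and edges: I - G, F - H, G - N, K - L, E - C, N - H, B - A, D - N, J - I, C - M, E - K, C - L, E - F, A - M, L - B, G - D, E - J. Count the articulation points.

Removing E increases the component count from 1 to 2, so E is a cut vertex.
By contrast removing C leaves 1 component; it is not a cut vertex. No other vertex is a cut vertex either.

1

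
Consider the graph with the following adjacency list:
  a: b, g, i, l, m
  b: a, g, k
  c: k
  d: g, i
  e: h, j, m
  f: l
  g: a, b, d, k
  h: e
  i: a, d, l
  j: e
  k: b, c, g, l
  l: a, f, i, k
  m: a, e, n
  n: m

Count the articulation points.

Removing a increases the component count from 1 to 2, so a is a cut vertex.
Removing e increases the component count from 1 to 3, so e is a cut vertex.
Removing k increases the component count from 1 to 2, so k is a cut vertex.
Likewise l, m are cut vertices.
By contrast removing j leaves 1 component; it is not a cut vertex. No other vertex is a cut vertex either.

5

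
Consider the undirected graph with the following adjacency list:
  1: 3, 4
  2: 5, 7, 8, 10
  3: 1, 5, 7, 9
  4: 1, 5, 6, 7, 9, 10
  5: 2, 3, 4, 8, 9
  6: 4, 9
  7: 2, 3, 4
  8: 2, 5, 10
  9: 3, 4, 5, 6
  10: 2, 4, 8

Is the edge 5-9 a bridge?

After removing 5-9, the path 5-3-9 still connects them, so the edge is not a bridge.

No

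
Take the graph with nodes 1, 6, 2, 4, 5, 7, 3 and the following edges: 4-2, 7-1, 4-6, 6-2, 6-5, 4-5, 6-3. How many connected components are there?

2

Starting from 1 we can reach 1, 7. That is one component of size 2.
Starting from 2 we can reach 2, 3, 4, 5, 6. That is one component of size 5.
Total: 2 components.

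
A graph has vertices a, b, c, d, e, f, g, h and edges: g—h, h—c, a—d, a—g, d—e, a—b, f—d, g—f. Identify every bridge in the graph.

a-b, c-h, d-e, g-h

The edges on the cycle a-g-f-d-a are not bridges since each lies on that cycle.
But removing a—b disconnects a from b; removing h—c disconnects h from c; removing d—e disconnects d from e; removing g—h disconnects g from h — these are bridges.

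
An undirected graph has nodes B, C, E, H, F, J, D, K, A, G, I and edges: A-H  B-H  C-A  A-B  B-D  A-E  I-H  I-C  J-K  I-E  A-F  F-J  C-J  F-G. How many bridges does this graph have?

3

The edges on the cycle I-C-A-E-I are not bridges since each lies on that cycle.
But removing G-F disconnects G from F; removing B-D disconnects B from D; removing K-J disconnects K from J — these are bridges.
That makes 3 bridges.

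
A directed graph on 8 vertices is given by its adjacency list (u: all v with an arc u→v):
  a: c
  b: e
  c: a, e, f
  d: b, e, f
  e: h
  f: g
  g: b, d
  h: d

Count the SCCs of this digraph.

{b, d, e, f, g, h} are all mutually reachable — one SCC of size 6.
{a, c} are all mutually reachable — one SCC of size 2.
That gives 2 strongly connected components.

2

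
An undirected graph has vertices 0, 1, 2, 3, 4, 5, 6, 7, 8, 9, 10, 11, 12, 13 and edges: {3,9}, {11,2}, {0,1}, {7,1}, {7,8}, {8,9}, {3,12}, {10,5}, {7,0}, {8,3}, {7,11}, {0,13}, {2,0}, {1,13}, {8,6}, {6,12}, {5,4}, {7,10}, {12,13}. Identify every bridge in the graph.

10-5, 10-7, 4-5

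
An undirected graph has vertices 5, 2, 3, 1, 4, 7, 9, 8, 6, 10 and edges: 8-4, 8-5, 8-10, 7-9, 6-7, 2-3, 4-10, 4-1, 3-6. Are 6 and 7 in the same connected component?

From 6 we can reach 2, 3, 6, 7, 9, which includes 7.

Yes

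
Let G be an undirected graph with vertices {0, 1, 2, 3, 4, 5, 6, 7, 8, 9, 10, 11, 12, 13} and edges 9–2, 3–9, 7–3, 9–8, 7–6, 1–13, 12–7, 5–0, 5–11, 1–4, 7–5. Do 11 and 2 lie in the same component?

From 11 we can reach 0, 2, 3, 5, 6, 7, 8, 9, 11, 12, which includes 2.

Yes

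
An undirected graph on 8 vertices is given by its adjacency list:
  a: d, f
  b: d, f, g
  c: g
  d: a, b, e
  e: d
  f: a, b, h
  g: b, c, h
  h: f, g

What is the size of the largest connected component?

Starting from a we can reach a, b, c, d, e, f, g, h. That is one component of size 8.
The largest has 8 vertices.

8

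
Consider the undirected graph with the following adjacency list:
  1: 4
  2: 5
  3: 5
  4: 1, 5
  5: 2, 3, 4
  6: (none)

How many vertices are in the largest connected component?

5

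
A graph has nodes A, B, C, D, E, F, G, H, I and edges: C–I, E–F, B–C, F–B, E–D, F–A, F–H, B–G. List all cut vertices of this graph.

B, C, E, F

Removing B increases the component count from 1 to 3, so B is a cut vertex.
Removing C increases the component count from 1 to 2, so C is a cut vertex.
Removing E increases the component count from 1 to 2, so E is a cut vertex.
Likewise F is a cut vertex.
By contrast removing H leaves 1 component; it is not a cut vertex. No other vertex is a cut vertex either.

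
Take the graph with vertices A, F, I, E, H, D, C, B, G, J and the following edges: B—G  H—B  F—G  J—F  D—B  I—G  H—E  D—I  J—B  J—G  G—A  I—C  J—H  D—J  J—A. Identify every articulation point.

Removing H increases the component count from 1 to 2, so H is a cut vertex.
Removing I increases the component count from 1 to 2, so I is a cut vertex.
By contrast removing F leaves 1 component; it is not a cut vertex. No other vertex is a cut vertex either.

H, I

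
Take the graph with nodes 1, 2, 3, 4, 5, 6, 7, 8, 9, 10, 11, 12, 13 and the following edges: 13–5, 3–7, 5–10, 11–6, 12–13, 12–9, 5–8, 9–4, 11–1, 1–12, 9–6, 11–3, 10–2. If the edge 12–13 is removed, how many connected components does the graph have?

2

Before removal there is 1 component.
12–13 is a bridge — removing it separates 12's side from 13's side.
After removal: 2 components.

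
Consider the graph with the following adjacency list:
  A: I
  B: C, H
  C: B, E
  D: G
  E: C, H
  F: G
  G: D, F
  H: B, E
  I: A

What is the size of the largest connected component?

4

Starting from A we can reach A, I. That is one component of size 2.
Starting from D we can reach D, F, G. That is one component of size 3.
Starting from B we can reach B, C, E, H. That is one component of size 4.
The largest has 4 vertices.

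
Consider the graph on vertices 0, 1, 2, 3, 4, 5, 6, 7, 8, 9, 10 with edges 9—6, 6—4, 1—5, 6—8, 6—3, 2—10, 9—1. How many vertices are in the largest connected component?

7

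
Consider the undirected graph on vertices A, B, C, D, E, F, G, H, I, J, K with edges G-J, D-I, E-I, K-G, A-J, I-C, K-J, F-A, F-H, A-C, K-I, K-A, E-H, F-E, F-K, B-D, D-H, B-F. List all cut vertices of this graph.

none

Removing J, for instance, still leaves 1 component. No single vertex removal increases the component count — the graph has no articulation points.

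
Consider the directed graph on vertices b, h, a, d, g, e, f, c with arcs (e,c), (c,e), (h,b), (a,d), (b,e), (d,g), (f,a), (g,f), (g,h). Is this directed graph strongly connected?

There is no directed path from b to h, so the graph is not strongly connected.

No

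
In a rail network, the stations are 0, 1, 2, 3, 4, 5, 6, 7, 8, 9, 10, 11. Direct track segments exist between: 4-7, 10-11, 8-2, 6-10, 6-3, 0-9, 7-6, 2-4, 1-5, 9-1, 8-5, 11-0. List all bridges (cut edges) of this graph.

3-6

The edges on the cycle 8-2-4-7-6-10-11-0-9-1-5-8 are not bridges since each lies on that cycle.
But removing 3-6 disconnects 3 from 6 — this is a bridge.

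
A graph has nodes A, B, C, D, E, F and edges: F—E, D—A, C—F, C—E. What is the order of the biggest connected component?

B is isolated — a component by itself.
Starting from A we can reach A, D. That is one component of size 2.
Starting from C we can reach C, E, F. That is one component of size 3.
The largest has 3 vertices.

3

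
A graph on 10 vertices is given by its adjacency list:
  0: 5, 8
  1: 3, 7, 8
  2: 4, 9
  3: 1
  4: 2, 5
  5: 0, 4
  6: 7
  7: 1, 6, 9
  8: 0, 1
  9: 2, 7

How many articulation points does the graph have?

2

Removing 1 increases the component count from 1 to 2, so 1 is a cut vertex.
Removing 7 increases the component count from 1 to 2, so 7 is a cut vertex.
By contrast removing 2 leaves 1 component; it is not a cut vertex. No other vertex is a cut vertex either.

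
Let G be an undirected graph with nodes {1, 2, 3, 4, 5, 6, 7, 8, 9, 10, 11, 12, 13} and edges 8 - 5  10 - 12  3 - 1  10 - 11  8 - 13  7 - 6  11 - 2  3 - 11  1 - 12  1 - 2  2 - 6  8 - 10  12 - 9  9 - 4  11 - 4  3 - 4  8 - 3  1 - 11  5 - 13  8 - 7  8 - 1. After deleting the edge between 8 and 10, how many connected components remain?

1

8 and 10 are still connected via 8-1-12-10, so the component count stays at 1.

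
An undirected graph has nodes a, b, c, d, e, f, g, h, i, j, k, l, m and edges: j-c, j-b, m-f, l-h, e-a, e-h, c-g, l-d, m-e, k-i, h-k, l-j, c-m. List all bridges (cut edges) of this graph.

a-e, b-j, c-g, d-l, f-m, h-k, i-k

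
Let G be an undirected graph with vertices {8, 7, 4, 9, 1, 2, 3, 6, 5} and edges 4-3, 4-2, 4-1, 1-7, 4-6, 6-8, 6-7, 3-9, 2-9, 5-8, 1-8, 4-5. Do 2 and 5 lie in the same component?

From 2 we can reach 1, 2, 3, 4, 5, 6, 7, 8, 9, which includes 5.

Yes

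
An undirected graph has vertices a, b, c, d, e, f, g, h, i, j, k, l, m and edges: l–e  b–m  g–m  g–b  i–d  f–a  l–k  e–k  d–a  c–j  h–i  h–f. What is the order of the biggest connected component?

5

Starting from c we can reach c, j. That is one component of size 2.
Starting from b we can reach b, g, m. That is one component of size 3.
Starting from e we can reach e, k, l. That is one component of size 3.
Starting from a we can reach a, d, f, h, i. That is one component of size 5.
The largest has 5 vertices.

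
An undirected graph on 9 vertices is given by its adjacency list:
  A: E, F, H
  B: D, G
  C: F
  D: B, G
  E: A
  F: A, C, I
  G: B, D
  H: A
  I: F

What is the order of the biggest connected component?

6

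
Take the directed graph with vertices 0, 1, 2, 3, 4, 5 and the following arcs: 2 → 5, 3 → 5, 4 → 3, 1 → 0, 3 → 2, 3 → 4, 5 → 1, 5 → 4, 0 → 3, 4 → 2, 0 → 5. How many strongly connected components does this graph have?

1

{0, 1, 2, 3, 4, 5} are all mutually reachable — one SCC of size 6.
That gives 1 strongly connected component.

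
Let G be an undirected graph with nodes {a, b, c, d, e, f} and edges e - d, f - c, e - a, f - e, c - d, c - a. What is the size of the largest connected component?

b is isolated — a component by itself.
Starting from a we can reach a, c, d, e, f. That is one component of size 5.
The largest has 5 vertices.

5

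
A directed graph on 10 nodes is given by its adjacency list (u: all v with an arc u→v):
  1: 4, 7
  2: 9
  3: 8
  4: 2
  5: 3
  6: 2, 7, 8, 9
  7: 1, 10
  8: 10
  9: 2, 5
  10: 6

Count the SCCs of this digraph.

1

{1, 2, 3, 4, 5, 6, 7, 8, 9, 10} are all mutually reachable — one SCC of size 10.
That gives 1 strongly connected component.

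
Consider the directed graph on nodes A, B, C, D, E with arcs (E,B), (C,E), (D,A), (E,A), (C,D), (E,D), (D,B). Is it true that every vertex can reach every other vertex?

No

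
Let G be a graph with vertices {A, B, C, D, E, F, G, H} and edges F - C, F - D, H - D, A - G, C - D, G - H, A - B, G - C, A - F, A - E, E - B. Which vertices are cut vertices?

Removing A increases the component count from 1 to 2, so A is a cut vertex.
By contrast removing G leaves 1 component; it is not a cut vertex. No other vertex is a cut vertex either.

A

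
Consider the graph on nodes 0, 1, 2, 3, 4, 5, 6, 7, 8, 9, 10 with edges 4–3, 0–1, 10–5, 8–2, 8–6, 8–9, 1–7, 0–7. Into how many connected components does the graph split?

Starting from 5 we can reach 5, 10. That is one component of size 2.
Starting from 3 we can reach 3, 4. That is one component of size 2.
Starting from 0 we can reach 0, 1, 7. That is one component of size 3.
Starting from 2 we can reach 2, 6, 8, 9. That is one component of size 4.
Total: 4 components.

4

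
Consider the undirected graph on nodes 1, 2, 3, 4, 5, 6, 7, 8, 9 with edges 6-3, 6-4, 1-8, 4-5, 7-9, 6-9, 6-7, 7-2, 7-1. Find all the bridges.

The edges on the cycle 6-7-9-6 are not bridges since each lies on that cycle.
But removing 7-1 disconnects 7 from 1; removing 6-3 disconnects 6 from 3; removing 7-2 disconnects 7 from 2; removing 6-4 disconnects 6 from 4 — these are bridges.
In total 6 edges are bridges.

1-7, 1-8, 2-7, 3-6, 4-5, 4-6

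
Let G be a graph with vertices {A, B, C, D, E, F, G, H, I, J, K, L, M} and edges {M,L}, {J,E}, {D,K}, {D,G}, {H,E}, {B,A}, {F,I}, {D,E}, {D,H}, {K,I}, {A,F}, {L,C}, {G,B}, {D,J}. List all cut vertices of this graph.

Removing D increases the component count from 2 to 3, so D is a cut vertex.
Removing L increases the component count from 2 to 3, so L is a cut vertex.
By contrast removing J leaves 2 components; it is not a cut vertex. No other vertex is a cut vertex either.

D, L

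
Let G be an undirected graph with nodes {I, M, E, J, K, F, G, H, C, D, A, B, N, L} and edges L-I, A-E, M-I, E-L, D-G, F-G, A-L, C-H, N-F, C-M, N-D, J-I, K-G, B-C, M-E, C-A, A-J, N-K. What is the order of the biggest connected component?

9

Starting from D we can reach D, F, G, K, N. That is one component of size 5.
Starting from A we can reach A, B, C, E, H, I, J, L, M. That is one component of size 9.
The largest has 9 vertices.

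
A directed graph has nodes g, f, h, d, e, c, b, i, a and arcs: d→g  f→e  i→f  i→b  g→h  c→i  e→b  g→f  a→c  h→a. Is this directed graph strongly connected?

No

There is no directed path from b to d, so the graph is not strongly connected.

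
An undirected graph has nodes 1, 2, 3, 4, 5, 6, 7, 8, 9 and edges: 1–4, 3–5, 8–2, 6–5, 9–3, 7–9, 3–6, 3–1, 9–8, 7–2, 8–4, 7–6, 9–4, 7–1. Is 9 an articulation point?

No

Deleting 9 leaves 1 component (was 1) (its neighbors 3, 4, 7, 8 remain connected to each other), so 9 is not a cut vertex.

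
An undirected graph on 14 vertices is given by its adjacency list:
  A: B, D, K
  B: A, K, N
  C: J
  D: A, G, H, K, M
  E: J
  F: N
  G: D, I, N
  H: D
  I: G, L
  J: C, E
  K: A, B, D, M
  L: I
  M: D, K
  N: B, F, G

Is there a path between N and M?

From N we can reach A, B, D, F, G, H, I, K, L, M, N, which includes M.

Yes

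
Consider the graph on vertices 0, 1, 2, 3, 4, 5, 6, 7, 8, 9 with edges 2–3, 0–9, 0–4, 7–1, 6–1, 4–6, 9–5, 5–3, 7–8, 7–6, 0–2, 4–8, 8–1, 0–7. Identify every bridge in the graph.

The edges on the cycle 0-9-5-3-2-0 are not bridges since each lies on that cycle.
Every edge lies on some cycle, so there are no bridges.

none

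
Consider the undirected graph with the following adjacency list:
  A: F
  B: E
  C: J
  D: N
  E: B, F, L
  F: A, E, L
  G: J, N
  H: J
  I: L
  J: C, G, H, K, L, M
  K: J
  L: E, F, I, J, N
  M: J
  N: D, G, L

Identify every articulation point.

E, F, J, L, N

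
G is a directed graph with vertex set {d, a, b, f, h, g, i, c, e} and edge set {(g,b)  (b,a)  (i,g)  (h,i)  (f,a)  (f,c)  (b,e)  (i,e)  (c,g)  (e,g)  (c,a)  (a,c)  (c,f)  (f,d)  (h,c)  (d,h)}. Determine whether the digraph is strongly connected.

Yes

From h we can reach every vertex (a, b, c, d, e, f, g, h, i), and every vertex can reach h (a, b, c, d, e, f, g, h, i). So the whole graph is one strongly connected component.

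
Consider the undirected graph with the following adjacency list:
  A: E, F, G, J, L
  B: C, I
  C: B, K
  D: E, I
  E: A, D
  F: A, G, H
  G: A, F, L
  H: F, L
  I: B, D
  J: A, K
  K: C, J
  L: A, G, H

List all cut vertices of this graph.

Removing A increases the component count from 1 to 2, so A is a cut vertex.
By contrast removing J leaves 1 component; it is not a cut vertex. No other vertex is a cut vertex either.

A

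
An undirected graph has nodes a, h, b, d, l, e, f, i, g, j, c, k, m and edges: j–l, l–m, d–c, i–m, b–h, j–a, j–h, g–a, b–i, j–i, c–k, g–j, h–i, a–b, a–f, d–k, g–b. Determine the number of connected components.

3

e is isolated — a component by itself.
Starting from c we can reach c, d, k. That is one component of size 3.
Starting from a we can reach a, b, f, g, h, i, j, l, m. That is one component of size 9.
Total: 3 components.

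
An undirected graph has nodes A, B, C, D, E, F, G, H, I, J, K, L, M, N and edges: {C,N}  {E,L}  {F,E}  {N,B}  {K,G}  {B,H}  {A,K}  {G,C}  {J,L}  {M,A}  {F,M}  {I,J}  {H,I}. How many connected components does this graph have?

D is isolated — a component by itself.
Starting from A we can reach A, B, C, E, F, G, H, I, J, K, L, M, N. That is one component of size 13.
Total: 2 components.

2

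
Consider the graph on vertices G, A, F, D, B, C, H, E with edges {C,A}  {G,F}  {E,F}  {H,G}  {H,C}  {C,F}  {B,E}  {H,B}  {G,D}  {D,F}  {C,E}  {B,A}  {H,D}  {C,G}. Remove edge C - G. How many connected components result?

1

C and G are still connected via C-H-G, so the component count stays at 1.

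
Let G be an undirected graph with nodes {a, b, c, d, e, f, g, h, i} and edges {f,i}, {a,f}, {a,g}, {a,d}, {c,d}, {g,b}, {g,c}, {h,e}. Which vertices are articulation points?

a, f, g

Removing a increases the component count from 2 to 3, so a is a cut vertex.
Removing f increases the component count from 2 to 3, so f is a cut vertex.
Removing g increases the component count from 2 to 3, so g is a cut vertex.
By contrast removing b leaves 2 components; it is not a cut vertex. No other vertex is a cut vertex either.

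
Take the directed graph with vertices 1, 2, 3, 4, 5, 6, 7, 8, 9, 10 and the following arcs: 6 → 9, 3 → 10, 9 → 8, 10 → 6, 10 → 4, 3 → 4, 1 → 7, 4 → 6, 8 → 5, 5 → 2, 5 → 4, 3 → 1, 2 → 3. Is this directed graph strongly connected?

No

There is no directed path from 1 to 5, so the graph is not strongly connected.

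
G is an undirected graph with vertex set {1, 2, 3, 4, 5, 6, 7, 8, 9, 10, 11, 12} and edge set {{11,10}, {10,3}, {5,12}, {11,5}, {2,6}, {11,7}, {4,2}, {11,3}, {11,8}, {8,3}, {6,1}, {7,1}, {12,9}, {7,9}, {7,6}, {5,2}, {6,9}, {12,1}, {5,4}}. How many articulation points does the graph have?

1

Removing 11 increases the component count from 1 to 2, so 11 is a cut vertex.
By contrast removing 7 leaves 1 component; it is not a cut vertex. No other vertex is a cut vertex either.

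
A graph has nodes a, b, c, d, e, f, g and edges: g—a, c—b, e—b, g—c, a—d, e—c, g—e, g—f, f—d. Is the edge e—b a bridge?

After removing e—b, the path e-c-b still connects them, so the edge is not a bridge.

No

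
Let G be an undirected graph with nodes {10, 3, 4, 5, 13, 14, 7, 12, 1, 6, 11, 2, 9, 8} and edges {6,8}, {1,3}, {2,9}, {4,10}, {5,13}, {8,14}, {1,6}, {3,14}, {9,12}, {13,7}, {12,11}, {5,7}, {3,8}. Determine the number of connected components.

4

Starting from 4 we can reach 4, 10. That is one component of size 2.
Starting from 5 we can reach 5, 7, 13. That is one component of size 3.
Starting from 2 we can reach 2, 9, 11, 12. That is one component of size 4.
Starting from 1 we can reach 1, 3, 6, 8, 14. That is one component of size 5.
Total: 4 components.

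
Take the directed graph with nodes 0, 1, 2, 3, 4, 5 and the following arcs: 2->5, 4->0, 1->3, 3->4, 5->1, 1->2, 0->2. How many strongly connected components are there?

{0, 1, 2, 3, 4, 5} are all mutually reachable — one SCC of size 6.
That gives 1 strongly connected component.

1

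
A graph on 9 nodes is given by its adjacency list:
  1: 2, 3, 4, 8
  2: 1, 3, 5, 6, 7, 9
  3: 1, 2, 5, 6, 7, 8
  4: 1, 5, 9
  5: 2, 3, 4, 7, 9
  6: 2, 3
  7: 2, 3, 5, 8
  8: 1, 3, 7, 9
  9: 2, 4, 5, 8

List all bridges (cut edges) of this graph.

none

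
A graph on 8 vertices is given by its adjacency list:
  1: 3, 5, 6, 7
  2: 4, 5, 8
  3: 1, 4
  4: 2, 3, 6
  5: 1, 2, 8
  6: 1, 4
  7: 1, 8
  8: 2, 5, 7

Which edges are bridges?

The edges on the cycle 5-8-2-5 are not bridges since each lies on that cycle.
Every edge lies on some cycle, so there are no bridges.

none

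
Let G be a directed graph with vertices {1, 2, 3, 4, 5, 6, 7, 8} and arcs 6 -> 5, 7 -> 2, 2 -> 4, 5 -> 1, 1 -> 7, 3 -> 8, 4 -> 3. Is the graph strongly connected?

There is no directed path from 7 to 1, so the graph is not strongly connected.

No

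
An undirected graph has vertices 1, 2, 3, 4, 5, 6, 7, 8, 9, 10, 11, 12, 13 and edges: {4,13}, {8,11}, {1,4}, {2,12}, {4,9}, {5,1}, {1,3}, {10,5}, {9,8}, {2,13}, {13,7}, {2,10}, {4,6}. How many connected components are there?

1

Starting from 1 we can reach 1, 2, 3, 4, 5, 6, 7, 8, 9, 10, 11, 12, 13. That is one component of size 13.
Total: 1 component.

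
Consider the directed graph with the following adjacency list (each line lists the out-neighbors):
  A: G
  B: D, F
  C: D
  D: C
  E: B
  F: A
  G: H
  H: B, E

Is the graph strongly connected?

There is no directed path from C to H, so the graph is not strongly connected.

No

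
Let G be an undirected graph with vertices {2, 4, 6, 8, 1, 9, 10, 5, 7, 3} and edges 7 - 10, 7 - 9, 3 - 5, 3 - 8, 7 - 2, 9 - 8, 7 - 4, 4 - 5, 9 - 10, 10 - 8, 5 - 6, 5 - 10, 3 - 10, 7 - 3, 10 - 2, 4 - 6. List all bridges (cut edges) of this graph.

none

The edges on the cycle 7-4-6-5-3-7 are not bridges since each lies on that cycle.
Every edge lies on some cycle, so there are no bridges.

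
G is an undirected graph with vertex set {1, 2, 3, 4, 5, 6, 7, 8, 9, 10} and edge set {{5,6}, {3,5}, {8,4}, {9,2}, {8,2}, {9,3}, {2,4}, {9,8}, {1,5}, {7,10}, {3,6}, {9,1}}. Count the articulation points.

Removing 9 increases the component count from 2 to 3, so 9 is a cut vertex.
By contrast removing 5 leaves 2 components; it is not a cut vertex. No other vertex is a cut vertex either.

1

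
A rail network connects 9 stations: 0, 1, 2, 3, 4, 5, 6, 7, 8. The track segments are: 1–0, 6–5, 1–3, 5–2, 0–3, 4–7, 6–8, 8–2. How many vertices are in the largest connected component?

4

Starting from 4 we can reach 4, 7. That is one component of size 2.
Starting from 0 we can reach 0, 1, 3. That is one component of size 3.
Starting from 2 we can reach 2, 5, 6, 8. That is one component of size 4.
The largest has 4 vertices.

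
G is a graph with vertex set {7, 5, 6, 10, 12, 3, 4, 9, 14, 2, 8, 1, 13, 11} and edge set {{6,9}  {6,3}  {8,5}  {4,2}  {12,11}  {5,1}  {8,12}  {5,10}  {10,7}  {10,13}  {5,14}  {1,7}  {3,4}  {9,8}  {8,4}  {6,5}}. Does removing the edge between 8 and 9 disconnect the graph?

No

After removing 8—9, the path 8-5-6-9 still connects them, so the edge is not a bridge.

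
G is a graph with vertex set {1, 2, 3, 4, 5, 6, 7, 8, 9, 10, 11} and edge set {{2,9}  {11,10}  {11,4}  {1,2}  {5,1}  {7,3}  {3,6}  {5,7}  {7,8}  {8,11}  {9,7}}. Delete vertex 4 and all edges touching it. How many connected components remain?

1

With 4 gone, the remaining components are: {1, 2, 3, 5, 6, 7, 8, 9, 10, 11}.
That is 1 component.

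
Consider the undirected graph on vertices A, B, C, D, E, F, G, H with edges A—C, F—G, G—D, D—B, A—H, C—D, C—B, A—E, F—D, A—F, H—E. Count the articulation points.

Removing A increases the component count from 1 to 2, so A is a cut vertex.
By contrast removing G leaves 1 component; it is not a cut vertex. No other vertex is a cut vertex either.

1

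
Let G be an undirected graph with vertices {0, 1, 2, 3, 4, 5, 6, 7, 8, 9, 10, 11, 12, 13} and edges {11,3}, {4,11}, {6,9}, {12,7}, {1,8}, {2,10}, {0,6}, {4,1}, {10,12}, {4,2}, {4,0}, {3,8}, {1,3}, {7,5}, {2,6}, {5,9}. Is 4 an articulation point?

Yes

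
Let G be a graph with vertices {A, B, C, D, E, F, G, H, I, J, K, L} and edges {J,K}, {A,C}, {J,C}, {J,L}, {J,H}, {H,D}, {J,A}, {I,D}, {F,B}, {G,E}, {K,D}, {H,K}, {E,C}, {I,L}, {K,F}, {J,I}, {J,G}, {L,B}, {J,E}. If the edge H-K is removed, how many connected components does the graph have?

1

H and K are still connected via H-J-K, so the component count stays at 1.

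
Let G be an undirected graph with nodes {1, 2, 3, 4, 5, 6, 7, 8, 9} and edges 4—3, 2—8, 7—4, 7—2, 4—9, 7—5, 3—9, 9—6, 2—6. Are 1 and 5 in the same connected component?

No

The component containing 1 is {1}, and 5 is not in it.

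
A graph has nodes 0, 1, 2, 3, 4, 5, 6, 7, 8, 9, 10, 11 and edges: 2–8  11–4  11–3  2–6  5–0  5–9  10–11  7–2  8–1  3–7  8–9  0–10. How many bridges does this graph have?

The edges on the cycle 5-0-10-11-3-7-2-8-9-5 are not bridges since each lies on that cycle.
But removing 1–8 disconnects 1 from 8; removing 6–2 disconnects 6 from 2; removing 4–11 disconnects 4 from 11 — these are bridges.
That makes 3 bridges.

3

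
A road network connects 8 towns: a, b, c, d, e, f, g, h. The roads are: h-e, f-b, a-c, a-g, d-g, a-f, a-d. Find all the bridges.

a-c, a-f, b-f, e-h

The edges on the cycle a-d-g-a are not bridges since each lies on that cycle.
But removing h-e disconnects h from e; removing f-b disconnects f from b; removing c-a disconnects c from a; removing f-a disconnects f from a — these are bridges.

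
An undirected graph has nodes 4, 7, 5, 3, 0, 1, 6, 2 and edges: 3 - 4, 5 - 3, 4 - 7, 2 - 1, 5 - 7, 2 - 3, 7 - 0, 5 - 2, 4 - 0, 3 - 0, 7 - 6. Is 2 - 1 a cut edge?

Removing 2 - 1 leaves no path between 2 and 1: the component count goes from 1 to 2. So it is a bridge.

Yes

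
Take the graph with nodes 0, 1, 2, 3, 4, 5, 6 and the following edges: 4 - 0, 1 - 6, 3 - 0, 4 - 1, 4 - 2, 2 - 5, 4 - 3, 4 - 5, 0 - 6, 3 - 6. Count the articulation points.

1

Removing 4 increases the component count from 1 to 2, so 4 is a cut vertex.
By contrast removing 0 leaves 1 component; it is not a cut vertex. No other vertex is a cut vertex either.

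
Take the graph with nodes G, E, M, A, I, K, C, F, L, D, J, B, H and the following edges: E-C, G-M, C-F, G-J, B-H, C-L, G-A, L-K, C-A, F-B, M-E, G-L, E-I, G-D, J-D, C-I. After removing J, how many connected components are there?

1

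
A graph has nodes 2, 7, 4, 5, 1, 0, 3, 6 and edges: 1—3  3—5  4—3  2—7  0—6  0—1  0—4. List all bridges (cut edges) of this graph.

The edges on the cycle 0-1-3-4-0 are not bridges since each lies on that cycle.
But removing 0—6 disconnects 0 from 6; removing 2—7 disconnects 2 from 7; removing 5—3 disconnects 5 from 3 — these are bridges.

0-6, 2-7, 3-5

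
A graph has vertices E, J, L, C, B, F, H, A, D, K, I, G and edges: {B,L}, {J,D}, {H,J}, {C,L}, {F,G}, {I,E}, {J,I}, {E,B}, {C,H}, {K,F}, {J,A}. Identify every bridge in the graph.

The edges on the cycle C-H-J-I-E-B-L-C are not bridges since each lies on that cycle.
But removing A-J disconnects A from J; removing F-G disconnects F from G; removing J-D disconnects J from D; removing K-F disconnects K from F — these are bridges.

A-J, D-J, F-G, F-K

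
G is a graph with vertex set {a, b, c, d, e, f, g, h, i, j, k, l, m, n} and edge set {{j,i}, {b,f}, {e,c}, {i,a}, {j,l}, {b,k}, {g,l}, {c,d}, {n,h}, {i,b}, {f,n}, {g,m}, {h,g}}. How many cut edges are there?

5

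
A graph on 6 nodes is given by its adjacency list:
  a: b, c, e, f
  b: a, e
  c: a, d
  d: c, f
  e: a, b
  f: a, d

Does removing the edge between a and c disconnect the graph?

No

After removing a-c, the path a-f-d-c still connects them, so the edge is not a bridge.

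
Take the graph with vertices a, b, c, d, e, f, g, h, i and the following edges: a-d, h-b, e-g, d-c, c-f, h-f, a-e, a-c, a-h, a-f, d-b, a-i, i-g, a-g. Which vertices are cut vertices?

Removing a increases the component count from 1 to 2, so a is a cut vertex.
By contrast removing i leaves 1 component; it is not a cut vertex. No other vertex is a cut vertex either.

a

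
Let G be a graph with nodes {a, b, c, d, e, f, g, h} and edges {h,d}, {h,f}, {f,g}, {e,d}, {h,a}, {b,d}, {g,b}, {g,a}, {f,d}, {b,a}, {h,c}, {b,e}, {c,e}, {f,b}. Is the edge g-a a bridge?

No

After removing g-a, the path g-b-a still connects them, so the edge is not a bridge.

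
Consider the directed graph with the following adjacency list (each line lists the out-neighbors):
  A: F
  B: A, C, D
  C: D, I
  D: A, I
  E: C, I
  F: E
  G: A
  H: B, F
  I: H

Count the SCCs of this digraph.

2

{A, B, C, D, E, F, H, I} are all mutually reachable — one SCC of size 8.
{G} is an SCC by itself.
That gives 2 strongly connected components.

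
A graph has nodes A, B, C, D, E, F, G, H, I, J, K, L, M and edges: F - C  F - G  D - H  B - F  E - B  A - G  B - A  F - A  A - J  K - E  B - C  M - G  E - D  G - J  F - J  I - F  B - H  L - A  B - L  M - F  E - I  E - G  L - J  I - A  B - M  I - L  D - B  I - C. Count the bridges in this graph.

1

The edges on the cycle B-M-G-A-B are not bridges since each lies on that cycle.
But removing E - K disconnects E from K — this is a bridge.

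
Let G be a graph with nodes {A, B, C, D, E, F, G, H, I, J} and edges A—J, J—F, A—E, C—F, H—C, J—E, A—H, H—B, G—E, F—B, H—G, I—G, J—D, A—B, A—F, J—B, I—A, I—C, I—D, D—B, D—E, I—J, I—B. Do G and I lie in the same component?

Yes

From G we can reach A, B, C, D, E, F, G, H, I, J, which includes I.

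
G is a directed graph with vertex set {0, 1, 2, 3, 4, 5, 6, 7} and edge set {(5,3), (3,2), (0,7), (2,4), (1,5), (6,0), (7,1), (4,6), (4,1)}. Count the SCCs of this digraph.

1

{0, 1, 2, 3, 4, 5, 6, 7} are all mutually reachable — one SCC of size 8.
That gives 1 strongly connected component.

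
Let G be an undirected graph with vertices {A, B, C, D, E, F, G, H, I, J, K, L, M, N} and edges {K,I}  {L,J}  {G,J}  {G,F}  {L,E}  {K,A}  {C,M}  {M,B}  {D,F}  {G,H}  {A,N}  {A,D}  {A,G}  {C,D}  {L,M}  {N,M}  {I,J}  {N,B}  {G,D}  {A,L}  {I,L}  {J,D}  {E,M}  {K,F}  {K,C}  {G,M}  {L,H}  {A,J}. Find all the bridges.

The edges on the cycle K-A-G-D-C-K are not bridges since each lies on that cycle.
Every edge lies on some cycle, so there are no bridges.

none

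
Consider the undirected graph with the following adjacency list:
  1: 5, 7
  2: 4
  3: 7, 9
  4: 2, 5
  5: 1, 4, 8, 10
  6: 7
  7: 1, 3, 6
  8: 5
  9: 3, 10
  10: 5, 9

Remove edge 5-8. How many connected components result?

Before removal there is 1 component.
5-8 is a bridge — removing it separates 5's side from 8's side.
After removal: 2 components.

2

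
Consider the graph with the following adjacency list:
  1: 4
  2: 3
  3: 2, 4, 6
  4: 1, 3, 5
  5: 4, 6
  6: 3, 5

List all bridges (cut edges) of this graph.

1-4, 2-3

The edges on the cycle 3-6-5-4-3 are not bridges since each lies on that cycle.
But removing 4-1 disconnects 4 from 1; removing 3-2 disconnects 3 from 2 — these are bridges.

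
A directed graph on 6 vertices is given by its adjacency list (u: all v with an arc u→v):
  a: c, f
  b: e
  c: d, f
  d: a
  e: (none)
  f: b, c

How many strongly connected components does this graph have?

{a, c, d, f} are all mutually reachable — one SCC of size 4.
{e} is an SCC by itself.
{b} is an SCC by itself.
That gives 3 strongly connected components.

3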